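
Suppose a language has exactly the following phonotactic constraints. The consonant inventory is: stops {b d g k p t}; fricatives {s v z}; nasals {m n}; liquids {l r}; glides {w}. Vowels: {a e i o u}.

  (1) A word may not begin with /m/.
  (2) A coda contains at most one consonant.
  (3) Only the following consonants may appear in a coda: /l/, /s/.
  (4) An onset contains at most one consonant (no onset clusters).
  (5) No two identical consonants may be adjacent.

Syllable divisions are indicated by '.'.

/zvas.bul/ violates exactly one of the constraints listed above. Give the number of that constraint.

4

/zvas.bul/: syllable 1 onset /zv/ has 2 consonants (> 1).
This is a violation of constraint 4: "An onset contains at most one consonant (no onset clusters)."
The remaining constraints (1, 2, 3, 5) are satisfied.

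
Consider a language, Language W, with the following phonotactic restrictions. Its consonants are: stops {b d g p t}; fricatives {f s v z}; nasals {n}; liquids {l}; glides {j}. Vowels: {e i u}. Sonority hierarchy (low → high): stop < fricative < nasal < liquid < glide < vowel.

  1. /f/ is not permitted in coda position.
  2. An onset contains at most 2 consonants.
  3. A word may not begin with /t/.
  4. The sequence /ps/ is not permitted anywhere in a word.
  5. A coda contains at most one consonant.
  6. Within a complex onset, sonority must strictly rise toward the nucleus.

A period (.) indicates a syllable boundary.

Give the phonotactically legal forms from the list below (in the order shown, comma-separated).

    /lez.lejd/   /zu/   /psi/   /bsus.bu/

/zu/, /bsus.bu/

/lez.lejd/ — violates constraint 5: syllable 2 coda /jd/ has 2 consonants (> 1) → phonotactically illegal
/zu/ — σ1 onset /z/, coda /∅/ ok → phonotactically legal
/psi/ — violates constraint 4: contains banned sequence /ps/ → phonotactically illegal
/bsus.bu/ — σ1 onset /bs/ (1→2 rises), coda /s/ ok; σ2 onset /b/, coda /∅/ ok → phonotactically legal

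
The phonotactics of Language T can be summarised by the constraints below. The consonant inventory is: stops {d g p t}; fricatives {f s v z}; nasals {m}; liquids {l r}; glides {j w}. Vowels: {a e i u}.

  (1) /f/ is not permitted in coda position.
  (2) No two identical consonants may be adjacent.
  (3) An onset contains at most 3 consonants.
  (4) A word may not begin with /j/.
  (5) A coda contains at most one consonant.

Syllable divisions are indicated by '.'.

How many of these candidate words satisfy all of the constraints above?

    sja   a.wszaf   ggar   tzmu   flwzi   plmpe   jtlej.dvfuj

2

sja — σ1 onset /sj/ (2C), coda /∅/ ok → phonotactically legal
a.wszaf — violates constraint 1: syllable 2 coda contains /f/ → phonotactically illegal
ggar — violates constraint 2: adjacent identical consonants /gg/ → phonotactically illegal
tzmu — σ1 onset /tzm/ (3C), coda /∅/ ok → phonotactically legal
flwzi — violates constraint 3: syllable 1 onset /flwz/ has 4 consonants (> 3) → phonotactically illegal
plmpe — violates constraint 3: syllable 1 onset /plmp/ has 4 consonants (> 3) → phonotactically illegal
jtlej.dvfuj — violates constraint 4: word begins with /j/ → phonotactically illegal
Phonotactically legal: sja, tzmu → 2.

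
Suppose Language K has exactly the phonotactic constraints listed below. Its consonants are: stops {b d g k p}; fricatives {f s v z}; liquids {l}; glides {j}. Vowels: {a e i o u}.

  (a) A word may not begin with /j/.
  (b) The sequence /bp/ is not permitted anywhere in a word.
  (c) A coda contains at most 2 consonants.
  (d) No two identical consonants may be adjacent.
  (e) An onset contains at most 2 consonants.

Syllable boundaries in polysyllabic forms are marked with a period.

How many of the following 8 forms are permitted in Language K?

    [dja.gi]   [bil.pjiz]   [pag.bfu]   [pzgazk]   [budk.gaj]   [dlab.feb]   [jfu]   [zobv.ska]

6

[dja.gi] — σ1 onset /dj/ (2C), coda /∅/ ok; σ2 onset /g/, coda /∅/ ok → permitted
[bil.pjiz] — σ1 onset /b/, coda /l/ ok; σ2 onset /pj/ (2C), coda /z/ ok → permitted
[pag.bfu] — σ1 onset /p/, coda /g/ ok; σ2 onset /bf/ (2C), coda /∅/ ok → permitted
[pzgazk] — violates constraint (e): syllable 1 onset /pzg/ has 3 consonants (> 2) → not permitted
[budk.gaj] — σ1 onset /b/, coda /dk/ (2C) ok; σ2 onset /g/, coda /j/ ok → permitted
[dlab.feb] — σ1 onset /dl/ (2C), coda /b/ ok; σ2 onset /f/, coda /b/ ok → permitted
[jfu] — violates constraint (a): word begins with /j/ → not permitted
[zobv.ska] — σ1 onset /z/, coda /bv/ (2C) ok; σ2 onset /sk/ (2C), coda /∅/ ok → permitted
Permitted: [dja.gi], [bil.pjiz], [pag.bfu], [budk.gaj], [dlab.feb], [zobv.ska] → 6.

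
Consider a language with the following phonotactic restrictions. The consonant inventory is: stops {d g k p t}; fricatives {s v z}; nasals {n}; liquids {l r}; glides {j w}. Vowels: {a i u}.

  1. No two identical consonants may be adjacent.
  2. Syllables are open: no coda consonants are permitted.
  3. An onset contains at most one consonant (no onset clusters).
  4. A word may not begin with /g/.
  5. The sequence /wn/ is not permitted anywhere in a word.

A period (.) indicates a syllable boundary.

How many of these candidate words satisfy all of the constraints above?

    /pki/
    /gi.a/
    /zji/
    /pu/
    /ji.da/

2

/pki/ — violates constraint 3: syllable 1 onset /pk/ has 2 consonants (> 1) → not permitted
/gi.a/ — violates constraint 4: word begins with /g/ → not permitted
/zji/ — violates constraint 3: syllable 1 onset /zj/ has 2 consonants (> 1) → not permitted
/pu/ — σ1 onset /p/, coda /∅/ ok → permitted
/ji.da/ — σ1 onset /j/, coda /∅/ ok; σ2 onset /d/, coda /∅/ ok → permitted
Permitted: /pu/, /ji.da/ → 2.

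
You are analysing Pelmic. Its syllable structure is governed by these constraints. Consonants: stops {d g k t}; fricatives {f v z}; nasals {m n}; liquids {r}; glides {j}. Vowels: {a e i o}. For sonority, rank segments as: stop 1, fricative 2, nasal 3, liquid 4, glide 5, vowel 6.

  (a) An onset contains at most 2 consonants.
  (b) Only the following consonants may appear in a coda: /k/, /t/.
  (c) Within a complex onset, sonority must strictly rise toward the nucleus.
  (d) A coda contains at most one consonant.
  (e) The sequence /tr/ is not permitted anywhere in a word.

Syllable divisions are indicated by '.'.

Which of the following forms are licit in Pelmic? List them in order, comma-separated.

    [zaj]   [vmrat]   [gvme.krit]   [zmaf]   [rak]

[zaj] — violates constraint (b): syllable 1 coda contains /j/, which is not a licensed coda consonant → illicit
[vmrat] — violates constraint (a): syllable 1 onset /vmr/ has 3 consonants (> 2) → illicit
[gvme.krit] — violates constraint (a): syllable 1 onset /gvm/ has 3 consonants (> 2) → illicit
[zmaf] — violates constraint (b): syllable 1 coda contains /f/, which is not a licensed coda consonant → illicit
[rak] — σ1 onset /r/, coda /k/ ok → licit

[rak]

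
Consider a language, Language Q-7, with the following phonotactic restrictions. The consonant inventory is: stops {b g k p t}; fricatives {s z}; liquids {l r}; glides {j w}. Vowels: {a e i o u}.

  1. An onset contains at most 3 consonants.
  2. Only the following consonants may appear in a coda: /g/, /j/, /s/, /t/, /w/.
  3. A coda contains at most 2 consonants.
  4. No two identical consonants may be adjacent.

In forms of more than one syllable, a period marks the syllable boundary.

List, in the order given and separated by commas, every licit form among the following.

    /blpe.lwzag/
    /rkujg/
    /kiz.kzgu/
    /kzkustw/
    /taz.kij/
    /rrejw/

/blpe.lwzag/, /rkujg/

/blpe.lwzag/ — σ1 onset /blp/ (3C), coda /∅/ ok; σ2 onset /lwz/ (3C), coda /g/ ok → licit
/rkujg/ — σ1 onset /rk/ (2C), coda /jg/ (2C) ok → licit
/kiz.kzgu/ — violates constraint 2: syllable 1 coda contains /z/, which is not a licensed coda consonant → illicit
/kzkustw/ — violates constraint 3: syllable 1 coda /stw/ has 3 consonants (> 2) → illicit
/taz.kij/ — violates constraint 2: syllable 1 coda contains /z/, which is not a licensed coda consonant → illicit
/rrejw/ — violates constraint 4: adjacent identical consonants /rr/ → illicit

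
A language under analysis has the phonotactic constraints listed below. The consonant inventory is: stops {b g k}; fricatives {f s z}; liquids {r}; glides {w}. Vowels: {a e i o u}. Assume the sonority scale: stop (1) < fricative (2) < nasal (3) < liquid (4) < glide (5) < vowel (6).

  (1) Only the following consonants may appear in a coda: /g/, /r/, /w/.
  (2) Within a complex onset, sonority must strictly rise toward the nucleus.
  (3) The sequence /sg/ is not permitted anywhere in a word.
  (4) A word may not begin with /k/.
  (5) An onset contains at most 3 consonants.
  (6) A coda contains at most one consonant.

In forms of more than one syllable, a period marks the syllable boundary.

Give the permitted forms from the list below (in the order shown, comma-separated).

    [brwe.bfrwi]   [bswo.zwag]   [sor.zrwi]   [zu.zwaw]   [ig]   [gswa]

[bswo.zwag], [sor.zrwi], [zu.zwaw], [ig], [gswa]

[brwe.bfrwi] — violates constraint 5: syllable 2 onset /bfrw/ has 4 consonants (> 3) → not permitted
[bswo.zwag] — σ1 onset /bsw/ (1→2→5 rises), coda /∅/ ok; σ2 onset /zw/ (2→5 rises), coda /g/ ok → permitted
[sor.zrwi] — σ1 onset /s/, coda /r/ ok; σ2 onset /zrw/ (2→4→5 rises), coda /∅/ ok → permitted
[zu.zwaw] — σ1 onset /z/, coda /∅/ ok; σ2 onset /zw/ (2→5 rises), coda /w/ ok → permitted
[ig] — σ1 onset /∅/, coda /g/ ok → permitted
[gswa] — σ1 onset /gsw/ (1→2→5 rises), coda /∅/ ok → permitted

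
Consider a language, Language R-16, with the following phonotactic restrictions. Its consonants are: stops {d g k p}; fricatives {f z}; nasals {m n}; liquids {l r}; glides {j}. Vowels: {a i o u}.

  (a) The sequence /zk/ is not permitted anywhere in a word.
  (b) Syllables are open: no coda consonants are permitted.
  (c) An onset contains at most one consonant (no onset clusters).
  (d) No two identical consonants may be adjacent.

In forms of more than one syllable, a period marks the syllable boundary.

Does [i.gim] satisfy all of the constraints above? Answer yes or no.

[i.gim] — violates constraint (b): syllable 2 coda /m/ has 1 consonant (> 0) → ill-formed

no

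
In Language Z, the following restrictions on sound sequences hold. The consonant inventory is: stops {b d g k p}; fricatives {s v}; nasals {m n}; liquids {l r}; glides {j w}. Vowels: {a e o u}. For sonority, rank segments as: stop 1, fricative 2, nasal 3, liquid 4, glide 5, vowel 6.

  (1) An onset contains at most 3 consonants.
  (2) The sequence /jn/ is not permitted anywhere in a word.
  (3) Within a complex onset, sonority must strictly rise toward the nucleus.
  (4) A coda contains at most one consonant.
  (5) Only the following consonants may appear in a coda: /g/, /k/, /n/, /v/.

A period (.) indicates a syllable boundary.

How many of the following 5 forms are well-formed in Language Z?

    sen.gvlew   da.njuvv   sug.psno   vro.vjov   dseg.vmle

sen.gvlew — violates constraint 5: syllable 2 coda contains /w/, which is not a licensed coda consonant → ill-formed
da.njuvv — violates constraint 4: syllable 2 coda /vv/ has 2 consonants (> 1) → ill-formed
sug.psno — σ1 onset /s/, coda /g/ ok; σ2 onset /psn/ (1→2→3 rises), coda /∅/ ok → well-formed
vro.vjov — σ1 onset /vr/ (2→4 rises), coda /∅/ ok; σ2 onset /vj/ (2→5 rises), coda /v/ ok → well-formed
dseg.vmle — σ1 onset /ds/ (1→2 rises), coda /g/ ok; σ2 onset /vml/ (2→3→4 rises), coda /∅/ ok → well-formed
Well-formed: sug.psno, vro.vjov, dseg.vmle → 3.

3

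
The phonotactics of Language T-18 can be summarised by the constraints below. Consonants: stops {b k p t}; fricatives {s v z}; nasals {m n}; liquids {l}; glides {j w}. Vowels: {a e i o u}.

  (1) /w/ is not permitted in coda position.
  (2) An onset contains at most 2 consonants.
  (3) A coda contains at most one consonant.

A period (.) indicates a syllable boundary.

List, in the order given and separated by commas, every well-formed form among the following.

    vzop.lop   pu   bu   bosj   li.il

vzop.lop, pu, bu, li.il

vzop.lop — σ1 onset /vz/ (2C), coda /p/ ok; σ2 onset /l/, coda /p/ ok → well-formed
pu — σ1 onset /p/, coda /∅/ ok → well-formed
bu — σ1 onset /b/, coda /∅/ ok → well-formed
bosj — violates constraint 3: syllable 1 coda /sj/ has 2 consonants (> 1) → ill-formed
li.il — σ1 onset /l/, coda /∅/ ok; σ2 onset /∅/, coda /l/ ok → well-formed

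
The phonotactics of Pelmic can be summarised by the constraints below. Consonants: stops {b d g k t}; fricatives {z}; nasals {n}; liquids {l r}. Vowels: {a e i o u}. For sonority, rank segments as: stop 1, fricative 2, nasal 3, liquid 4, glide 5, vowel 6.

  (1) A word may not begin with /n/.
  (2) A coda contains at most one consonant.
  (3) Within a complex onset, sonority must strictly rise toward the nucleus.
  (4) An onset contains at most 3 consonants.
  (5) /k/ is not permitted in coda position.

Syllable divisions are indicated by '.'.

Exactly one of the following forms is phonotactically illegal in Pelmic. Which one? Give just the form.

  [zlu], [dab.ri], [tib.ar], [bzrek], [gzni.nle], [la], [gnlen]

[bzrek]

[zlu] — σ1 onset /zl/ (2→4 rises), coda /∅/ ok → phonotactically legal
[dab.ri] — σ1 onset /d/, coda /b/ ok; σ2 onset /r/, coda /∅/ ok → phonotactically legal
[tib.ar] — σ1 onset /t/, coda /b/ ok; σ2 onset /∅/, coda /r/ ok → phonotactically legal
[bzrek] — violates constraint 5: syllable 1 coda contains /k/ → phonotactically illegal
[gzni.nle] — σ1 onset /gzn/ (1→2→3 rises), coda /∅/ ok; σ2 onset /nl/ (3→4 rises), coda /∅/ ok → phonotactically legal
[la] — σ1 onset /l/, coda /∅/ ok → phonotactically legal
[gnlen] — σ1 onset /gnl/ (1→3→4 rises), coda /n/ ok → phonotactically legal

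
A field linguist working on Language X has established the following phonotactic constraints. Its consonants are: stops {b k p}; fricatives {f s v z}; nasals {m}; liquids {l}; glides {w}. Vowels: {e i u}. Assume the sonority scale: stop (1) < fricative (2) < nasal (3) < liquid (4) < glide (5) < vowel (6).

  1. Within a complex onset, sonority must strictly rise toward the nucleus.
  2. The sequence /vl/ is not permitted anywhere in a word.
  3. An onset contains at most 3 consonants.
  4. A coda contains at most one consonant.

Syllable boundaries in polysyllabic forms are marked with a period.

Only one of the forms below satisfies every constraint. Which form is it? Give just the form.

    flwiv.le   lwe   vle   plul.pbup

lwe

flwiv.le — violates constraint 2: contains banned sequence /vl/ → not permitted
lwe — σ1 onset /lw/ (4→5 rises), coda /∅/ ok → permitted
vle — violates constraint 2: contains banned sequence /vl/ → not permitted
plul.pbup — violates constraint 1: syllable 2 onset /pb/: /p/ (stop, 1) → /b/ (stop, 1) does not rise → not permitted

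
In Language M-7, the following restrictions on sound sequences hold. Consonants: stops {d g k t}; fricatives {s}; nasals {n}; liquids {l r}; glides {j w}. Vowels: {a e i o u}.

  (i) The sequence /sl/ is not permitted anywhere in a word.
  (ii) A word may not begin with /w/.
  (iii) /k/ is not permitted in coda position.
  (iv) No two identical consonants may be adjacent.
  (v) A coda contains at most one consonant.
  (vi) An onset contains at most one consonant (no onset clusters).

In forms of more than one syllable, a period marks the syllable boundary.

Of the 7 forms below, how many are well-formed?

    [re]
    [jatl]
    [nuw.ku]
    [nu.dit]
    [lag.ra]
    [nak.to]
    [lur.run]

[re] — σ1 onset /r/, coda /∅/ ok → well-formed
[jatl] — violates constraint (v): syllable 1 coda /tl/ has 2 consonants (> 1) → ill-formed
[nuw.ku] — σ1 onset /n/, coda /w/ ok; σ2 onset /k/, coda /∅/ ok → well-formed
[nu.dit] — σ1 onset /n/, coda /∅/ ok; σ2 onset /d/, coda /t/ ok → well-formed
[lag.ra] — σ1 onset /l/, coda /g/ ok; σ2 onset /r/, coda /∅/ ok → well-formed
[nak.to] — violates constraint (iii): syllable 1 coda contains /k/ → ill-formed
[lur.run] — violates constraint (iv): adjacent identical consonants /rr/ → ill-formed
Well-formed: [re], [nuw.ku], [nu.dit], [lag.ra] → 4.

4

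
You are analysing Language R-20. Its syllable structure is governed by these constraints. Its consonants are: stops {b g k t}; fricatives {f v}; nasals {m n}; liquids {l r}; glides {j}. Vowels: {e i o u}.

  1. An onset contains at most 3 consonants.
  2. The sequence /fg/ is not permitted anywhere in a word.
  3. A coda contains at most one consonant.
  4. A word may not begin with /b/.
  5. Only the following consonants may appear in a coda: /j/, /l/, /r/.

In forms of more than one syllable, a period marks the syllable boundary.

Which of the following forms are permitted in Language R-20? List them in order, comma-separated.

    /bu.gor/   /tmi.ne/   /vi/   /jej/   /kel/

/tmi.ne/, /vi/, /jej/, /kel/

/bu.gor/ — violates constraint 4: word begins with /b/ → not permitted
/tmi.ne/ — σ1 onset /tm/ (2C), coda /∅/ ok; σ2 onset /n/, coda /∅/ ok → permitted
/vi/ — σ1 onset /v/, coda /∅/ ok → permitted
/jej/ — σ1 onset /j/, coda /j/ ok → permitted
/kel/ — σ1 onset /k/, coda /l/ ok → permitted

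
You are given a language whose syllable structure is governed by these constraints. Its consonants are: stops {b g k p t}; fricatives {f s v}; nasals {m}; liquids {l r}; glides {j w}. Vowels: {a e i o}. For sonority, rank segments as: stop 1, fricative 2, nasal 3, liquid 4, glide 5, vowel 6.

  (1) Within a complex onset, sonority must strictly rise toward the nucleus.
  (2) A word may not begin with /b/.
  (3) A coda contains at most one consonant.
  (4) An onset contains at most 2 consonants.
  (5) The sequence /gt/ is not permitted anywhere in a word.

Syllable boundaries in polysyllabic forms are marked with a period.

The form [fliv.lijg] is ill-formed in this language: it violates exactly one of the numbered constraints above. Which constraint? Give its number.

3

[fliv.lijg]: syllable 2 coda /jg/ has 2 consonants (> 1).
This is a violation of constraint 3: "A coda contains at most one consonant."
The remaining constraints (1, 2, 4, 5) are satisfied.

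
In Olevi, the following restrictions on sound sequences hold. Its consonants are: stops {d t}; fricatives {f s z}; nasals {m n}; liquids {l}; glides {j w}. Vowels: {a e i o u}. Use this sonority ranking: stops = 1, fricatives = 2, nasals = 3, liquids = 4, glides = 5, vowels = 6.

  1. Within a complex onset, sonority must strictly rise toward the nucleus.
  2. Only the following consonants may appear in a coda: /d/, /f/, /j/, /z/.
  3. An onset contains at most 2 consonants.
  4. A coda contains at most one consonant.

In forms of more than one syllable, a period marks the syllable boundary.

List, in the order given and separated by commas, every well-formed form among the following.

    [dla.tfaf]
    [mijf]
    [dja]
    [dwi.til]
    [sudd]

[dla.tfaf] — σ1 onset /dl/ (1→4 rises), coda /∅/ ok; σ2 onset /tf/ (1→2 rises), coda /f/ ok → well-formed
[mijf] — violates constraint 4: syllable 1 coda /jf/ has 2 consonants (> 1) → ill-formed
[dja] — σ1 onset /dj/ (1→5 rises), coda /∅/ ok → well-formed
[dwi.til] — violates constraint 2: syllable 2 coda contains /l/, which is not a licensed coda consonant → ill-formed
[sudd] — violates constraint 4: syllable 1 coda /dd/ has 2 consonants (> 1) → ill-formed

[dla.tfaf], [dja]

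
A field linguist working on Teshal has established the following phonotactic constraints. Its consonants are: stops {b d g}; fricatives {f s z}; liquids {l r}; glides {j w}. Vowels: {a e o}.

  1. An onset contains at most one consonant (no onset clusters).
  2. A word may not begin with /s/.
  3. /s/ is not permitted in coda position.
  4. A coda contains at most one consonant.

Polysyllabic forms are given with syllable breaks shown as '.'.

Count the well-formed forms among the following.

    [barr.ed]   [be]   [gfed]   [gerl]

1

[barr.ed] — violates constraint 4: syllable 1 coda /rr/ has 2 consonants (> 1) → ill-formed
[be] — σ1 onset /b/, coda /∅/ ok → well-formed
[gfed] — violates constraint 1: syllable 1 onset /gf/ has 2 consonants (> 1) → ill-formed
[gerl] — violates constraint 4: syllable 1 coda /rl/ has 2 consonants (> 1) → ill-formed
Well-formed: [be] → 1.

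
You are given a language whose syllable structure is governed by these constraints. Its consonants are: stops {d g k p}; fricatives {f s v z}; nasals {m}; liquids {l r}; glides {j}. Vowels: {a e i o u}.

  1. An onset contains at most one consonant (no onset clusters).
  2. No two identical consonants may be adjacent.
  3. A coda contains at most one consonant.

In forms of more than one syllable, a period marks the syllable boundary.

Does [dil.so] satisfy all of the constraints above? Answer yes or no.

[dil.so] — σ1 onset /d/, coda /l/ ok; σ2 onset /s/, coda /∅/ ok → phonotactically legal

yes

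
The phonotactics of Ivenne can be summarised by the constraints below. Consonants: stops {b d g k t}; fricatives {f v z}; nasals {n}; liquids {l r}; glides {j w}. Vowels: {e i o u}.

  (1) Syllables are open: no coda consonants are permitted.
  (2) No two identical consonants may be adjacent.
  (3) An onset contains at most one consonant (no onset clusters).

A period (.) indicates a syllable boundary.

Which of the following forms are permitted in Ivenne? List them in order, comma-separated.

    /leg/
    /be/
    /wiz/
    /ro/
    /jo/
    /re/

/be/, /ro/, /jo/, /re/

/leg/ — violates constraint 1: syllable 1 coda /g/ has 1 consonant (> 0) → not permitted
/be/ — σ1 onset /b/, coda /∅/ ok → permitted
/wiz/ — violates constraint 1: syllable 1 coda /z/ has 1 consonant (> 0) → not permitted
/ro/ — σ1 onset /r/, coda /∅/ ok → permitted
/jo/ — σ1 onset /j/, coda /∅/ ok → permitted
/re/ — σ1 onset /r/, coda /∅/ ok → permitted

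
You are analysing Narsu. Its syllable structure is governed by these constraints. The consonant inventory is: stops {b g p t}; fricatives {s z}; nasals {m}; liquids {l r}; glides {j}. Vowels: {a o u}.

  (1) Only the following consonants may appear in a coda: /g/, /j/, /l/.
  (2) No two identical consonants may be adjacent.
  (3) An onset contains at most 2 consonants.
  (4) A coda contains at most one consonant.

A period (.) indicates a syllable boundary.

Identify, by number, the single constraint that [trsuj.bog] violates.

3

[trsuj.bog]: syllable 1 onset /trs/ has 3 consonants (> 2).
This is a violation of constraint 3: "An onset contains at most 2 consonants."
The remaining constraints (1, 2, 4) are satisfied.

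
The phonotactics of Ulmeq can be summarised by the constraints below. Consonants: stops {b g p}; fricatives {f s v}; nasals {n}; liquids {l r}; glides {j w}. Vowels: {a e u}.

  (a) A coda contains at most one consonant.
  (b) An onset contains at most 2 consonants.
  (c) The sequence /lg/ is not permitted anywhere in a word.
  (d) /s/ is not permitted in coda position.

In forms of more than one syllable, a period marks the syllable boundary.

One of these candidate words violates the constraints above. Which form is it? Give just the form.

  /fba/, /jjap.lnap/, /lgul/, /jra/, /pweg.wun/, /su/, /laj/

/lgul/

/fba/ — σ1 onset /fb/ (2C), coda /∅/ ok → licit
/jjap.lnap/ — σ1 onset /jj/ (2C), coda /p/ ok; σ2 onset /ln/ (2C), coda /p/ ok → licit
/lgul/ — violates constraint (c): contains banned sequence /lg/ → illicit
/jra/ — σ1 onset /jr/ (2C), coda /∅/ ok → licit
/pweg.wun/ — σ1 onset /pw/ (2C), coda /g/ ok; σ2 onset /w/, coda /n/ ok → licit
/su/ — σ1 onset /s/, coda /∅/ ok → licit
/laj/ — σ1 onset /l/, coda /j/ ok → licit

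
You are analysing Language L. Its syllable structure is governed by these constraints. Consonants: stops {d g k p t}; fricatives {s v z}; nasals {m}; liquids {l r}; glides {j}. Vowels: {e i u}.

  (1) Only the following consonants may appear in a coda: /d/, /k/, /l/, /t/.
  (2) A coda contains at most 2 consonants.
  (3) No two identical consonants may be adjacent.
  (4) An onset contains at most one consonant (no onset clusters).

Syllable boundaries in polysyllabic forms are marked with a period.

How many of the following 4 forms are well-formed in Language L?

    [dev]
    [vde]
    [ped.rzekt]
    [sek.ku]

0

[dev] — violates constraint 1: syllable 1 coda contains /v/, which is not a licensed coda consonant → ill-formed
[vde] — violates constraint 4: syllable 1 onset /vd/ has 2 consonants (> 1) → ill-formed
[ped.rzekt] — violates constraint 4: syllable 2 onset /rz/ has 2 consonants (> 1) → ill-formed
[sek.ku] — violates constraint 3: adjacent identical consonants /kk/ → ill-formed
No form is well-formed → 0.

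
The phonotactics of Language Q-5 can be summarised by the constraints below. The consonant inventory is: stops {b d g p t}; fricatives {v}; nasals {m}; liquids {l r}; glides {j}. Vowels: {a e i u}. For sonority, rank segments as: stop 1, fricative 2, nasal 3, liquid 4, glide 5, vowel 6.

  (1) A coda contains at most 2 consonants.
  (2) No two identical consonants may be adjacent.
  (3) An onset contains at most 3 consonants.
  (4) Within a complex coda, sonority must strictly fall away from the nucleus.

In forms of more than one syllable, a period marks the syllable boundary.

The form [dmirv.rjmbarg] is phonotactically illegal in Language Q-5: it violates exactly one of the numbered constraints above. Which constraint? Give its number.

3

[dmirv.rjmbarg]: syllable 2 onset /rjmb/ has 4 consonants (> 3).
This is a violation of constraint 3: "An onset contains at most 3 consonants."
The remaining constraints (1, 2, 4) are satisfied.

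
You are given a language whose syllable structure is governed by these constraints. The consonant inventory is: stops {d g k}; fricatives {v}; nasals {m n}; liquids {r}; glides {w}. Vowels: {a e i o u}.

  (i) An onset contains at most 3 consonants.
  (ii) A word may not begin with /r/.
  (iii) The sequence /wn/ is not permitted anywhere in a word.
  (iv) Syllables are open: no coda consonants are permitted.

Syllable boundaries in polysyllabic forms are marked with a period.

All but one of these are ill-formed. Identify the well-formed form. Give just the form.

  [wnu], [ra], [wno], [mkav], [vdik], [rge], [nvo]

[nvo]

[wnu] — violates constraint (iii): contains banned sequence /wn/ → ill-formed
[ra] — violates constraint (ii): word begins with /r/ → ill-formed
[wno] — violates constraint (iii): contains banned sequence /wn/ → ill-formed
[mkav] — violates constraint (iv): syllable 1 coda /v/ has 1 consonant (> 0) → ill-formed
[vdik] — violates constraint (iv): syllable 1 coda /k/ has 1 consonant (> 0) → ill-formed
[rge] — violates constraint (ii): word begins with /r/ → ill-formed
[nvo] — σ1 onset /nv/ (2C), coda /∅/ ok → well-formed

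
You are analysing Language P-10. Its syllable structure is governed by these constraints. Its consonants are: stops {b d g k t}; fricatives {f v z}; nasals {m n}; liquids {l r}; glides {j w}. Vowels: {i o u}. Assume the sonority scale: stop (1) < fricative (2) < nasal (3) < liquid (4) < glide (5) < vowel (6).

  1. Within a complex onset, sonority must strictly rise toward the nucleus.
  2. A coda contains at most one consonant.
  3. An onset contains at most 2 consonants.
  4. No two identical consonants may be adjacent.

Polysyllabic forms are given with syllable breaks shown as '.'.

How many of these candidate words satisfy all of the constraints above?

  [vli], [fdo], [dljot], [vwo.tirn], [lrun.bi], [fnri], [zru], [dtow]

[vli] — σ1 onset /vl/ (2→4 rises), coda /∅/ ok → licit
[fdo] — violates constraint 1: syllable 1 onset /fd/: /f/ (fricative, 2) → /d/ (stop, 1) does not rise → illicit
[dljot] — violates constraint 3: syllable 1 onset /dlj/ has 3 consonants (> 2) → illicit
[vwo.tirn] — violates constraint 2: syllable 2 coda /rn/ has 2 consonants (> 1) → illicit
[lrun.bi] — violates constraint 1: syllable 1 onset /lr/: /l/ (liquid, 4) → /r/ (liquid, 4) does not rise → illicit
[fnri] — violates constraint 3: syllable 1 onset /fnr/ has 3 consonants (> 2) → illicit
[zru] — σ1 onset /zr/ (2→4 rises), coda /∅/ ok → licit
[dtow] — violates constraint 1: syllable 1 onset /dt/: /d/ (stop, 1) → /t/ (stop, 1) does not rise → illicit
Licit: [vli], [zru] → 2.

2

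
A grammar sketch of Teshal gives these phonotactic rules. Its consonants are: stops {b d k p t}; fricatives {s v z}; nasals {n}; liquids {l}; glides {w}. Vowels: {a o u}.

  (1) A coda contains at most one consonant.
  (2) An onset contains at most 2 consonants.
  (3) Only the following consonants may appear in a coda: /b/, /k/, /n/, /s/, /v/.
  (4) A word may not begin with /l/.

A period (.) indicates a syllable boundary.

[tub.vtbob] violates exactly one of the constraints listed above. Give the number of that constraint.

[tub.vtbob]: syllable 2 onset /vtb/ has 3 consonants (> 2).
This is a violation of constraint 2: "An onset contains at most 2 consonants."
The remaining constraints (1, 3, 4) are satisfied.

2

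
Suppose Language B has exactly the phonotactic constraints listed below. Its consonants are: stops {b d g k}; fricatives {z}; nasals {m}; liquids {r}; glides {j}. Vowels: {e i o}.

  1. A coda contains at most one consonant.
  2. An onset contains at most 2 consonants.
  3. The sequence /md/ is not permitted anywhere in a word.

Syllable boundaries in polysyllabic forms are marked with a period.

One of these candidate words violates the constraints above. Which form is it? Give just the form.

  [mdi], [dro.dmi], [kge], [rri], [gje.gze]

[mdi] — violates constraint 3: contains banned sequence /md/ → not permitted
[dro.dmi] — σ1 onset /dr/ (2C), coda /∅/ ok; σ2 onset /dm/ (2C), coda /∅/ ok → permitted
[kge] — σ1 onset /kg/ (2C), coda /∅/ ok → permitted
[rri] — σ1 onset /rr/ (2C), coda /∅/ ok → permitted
[gje.gze] — σ1 onset /gj/ (2C), coda /∅/ ok; σ2 onset /gz/ (2C), coda /∅/ ok → permitted

[mdi]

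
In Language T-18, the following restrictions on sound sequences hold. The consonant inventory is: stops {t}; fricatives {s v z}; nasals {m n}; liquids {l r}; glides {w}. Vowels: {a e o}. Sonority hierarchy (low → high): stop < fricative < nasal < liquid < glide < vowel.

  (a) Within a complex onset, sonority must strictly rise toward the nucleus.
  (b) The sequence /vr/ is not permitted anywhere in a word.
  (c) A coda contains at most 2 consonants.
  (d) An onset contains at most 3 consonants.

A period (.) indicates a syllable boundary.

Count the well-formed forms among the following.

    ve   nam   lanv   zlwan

ve — σ1 onset /v/, coda /∅/ ok → well-formed
nam — σ1 onset /n/, coda /m/ ok → well-formed
lanv — σ1 onset /l/, coda /nv/ (2C) ok → well-formed
zlwan — σ1 onset /zlw/ (2→4→5 rises), coda /n/ ok → well-formed
Well-formed: ve, nam, lanv, zlwan → 4.

4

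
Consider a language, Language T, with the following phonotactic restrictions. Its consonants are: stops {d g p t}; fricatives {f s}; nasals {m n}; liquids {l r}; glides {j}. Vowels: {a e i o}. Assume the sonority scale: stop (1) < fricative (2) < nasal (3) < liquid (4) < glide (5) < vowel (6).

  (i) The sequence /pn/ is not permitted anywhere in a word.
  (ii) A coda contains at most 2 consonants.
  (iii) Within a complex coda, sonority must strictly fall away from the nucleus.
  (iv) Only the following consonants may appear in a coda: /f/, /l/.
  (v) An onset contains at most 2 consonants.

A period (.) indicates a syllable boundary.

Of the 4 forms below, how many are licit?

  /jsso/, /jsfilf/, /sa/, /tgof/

/jsso/ — violates constraint (v): syllable 1 onset /jss/ has 3 consonants (> 2) → illicit
/jsfilf/ — violates constraint (v): syllable 1 onset /jsf/ has 3 consonants (> 2) → illicit
/sa/ — σ1 onset /s/, coda /∅/ ok → licit
/tgof/ — σ1 onset /tg/ (2C), coda /f/ ok → licit
Licit: /sa/, /tgof/ → 2.

2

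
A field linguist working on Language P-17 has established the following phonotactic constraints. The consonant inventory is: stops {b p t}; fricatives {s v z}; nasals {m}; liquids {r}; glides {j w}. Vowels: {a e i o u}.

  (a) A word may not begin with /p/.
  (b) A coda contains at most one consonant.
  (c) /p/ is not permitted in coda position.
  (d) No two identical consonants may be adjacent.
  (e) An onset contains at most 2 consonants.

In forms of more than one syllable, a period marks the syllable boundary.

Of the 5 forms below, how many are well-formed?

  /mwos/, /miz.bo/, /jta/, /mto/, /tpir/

/mwos/ — σ1 onset /mw/ (2C), coda /s/ ok → well-formed
/miz.bo/ — σ1 onset /m/, coda /z/ ok; σ2 onset /b/, coda /∅/ ok → well-formed
/jta/ — σ1 onset /jt/ (2C), coda /∅/ ok → well-formed
/mto/ — σ1 onset /mt/ (2C), coda /∅/ ok → well-formed
/tpir/ — σ1 onset /tp/ (2C), coda /r/ ok → well-formed
Well-formed: /mwos/, /miz.bo/, /jta/, /mto/, /tpir/ → 5.

5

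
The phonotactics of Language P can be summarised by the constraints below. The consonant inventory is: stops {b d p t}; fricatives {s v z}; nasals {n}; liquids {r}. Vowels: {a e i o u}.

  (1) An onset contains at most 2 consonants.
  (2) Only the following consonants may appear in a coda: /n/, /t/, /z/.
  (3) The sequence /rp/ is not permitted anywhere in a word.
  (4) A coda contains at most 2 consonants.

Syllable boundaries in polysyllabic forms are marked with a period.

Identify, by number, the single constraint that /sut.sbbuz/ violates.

/sut.sbbuz/: syllable 2 onset /sbb/ has 3 consonants (> 2).
This is a violation of constraint 1: "An onset contains at most 2 consonants."
The remaining constraints (2, 3, 4) are satisfied.

1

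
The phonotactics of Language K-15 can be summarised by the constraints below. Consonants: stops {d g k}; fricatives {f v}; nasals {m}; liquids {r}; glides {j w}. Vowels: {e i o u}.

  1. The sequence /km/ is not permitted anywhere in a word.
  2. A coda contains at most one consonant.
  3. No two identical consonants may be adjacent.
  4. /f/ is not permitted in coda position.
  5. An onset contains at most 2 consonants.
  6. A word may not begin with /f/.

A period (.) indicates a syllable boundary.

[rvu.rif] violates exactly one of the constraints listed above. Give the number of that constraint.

4

[rvu.rif]: syllable 2 coda contains /f/.
This is a violation of constraint 4: "/f/ is not permitted in coda position."
The remaining constraints (1, 2, 3, 5, 6) are satisfied.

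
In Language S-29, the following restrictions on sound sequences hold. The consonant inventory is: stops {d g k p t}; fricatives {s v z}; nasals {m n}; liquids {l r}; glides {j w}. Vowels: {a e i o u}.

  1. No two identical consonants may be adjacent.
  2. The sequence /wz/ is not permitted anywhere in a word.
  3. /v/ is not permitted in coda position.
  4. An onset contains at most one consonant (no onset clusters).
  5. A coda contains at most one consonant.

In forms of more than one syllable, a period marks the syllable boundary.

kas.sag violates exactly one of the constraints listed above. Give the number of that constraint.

kas.sag: adjacent identical consonants /ss/.
This is a violation of constraint 1: "No two identical consonants may be adjacent."
The remaining constraints (2, 3, 4, 5) are satisfied.

1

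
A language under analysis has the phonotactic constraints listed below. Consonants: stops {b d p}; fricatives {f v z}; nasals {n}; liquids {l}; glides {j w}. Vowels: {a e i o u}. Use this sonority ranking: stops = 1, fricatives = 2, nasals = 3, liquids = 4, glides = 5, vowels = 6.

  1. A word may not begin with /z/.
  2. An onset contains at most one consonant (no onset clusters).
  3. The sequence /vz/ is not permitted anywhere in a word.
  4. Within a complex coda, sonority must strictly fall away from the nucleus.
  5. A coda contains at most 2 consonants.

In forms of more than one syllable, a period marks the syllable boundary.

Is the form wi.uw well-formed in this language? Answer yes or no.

wi.uw — σ1 onset /w/, coda /∅/ ok; σ2 onset /∅/, coda /w/ ok → well-formed

yes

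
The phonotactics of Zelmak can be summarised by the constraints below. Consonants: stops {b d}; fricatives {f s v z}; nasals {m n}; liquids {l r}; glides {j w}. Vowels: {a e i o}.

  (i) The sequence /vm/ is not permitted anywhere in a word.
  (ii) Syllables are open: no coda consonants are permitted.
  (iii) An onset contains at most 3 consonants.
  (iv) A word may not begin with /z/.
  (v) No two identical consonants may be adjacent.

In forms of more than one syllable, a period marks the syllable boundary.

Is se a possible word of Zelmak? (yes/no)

se — σ1 onset /s/, coda /∅/ ok → permitted

yes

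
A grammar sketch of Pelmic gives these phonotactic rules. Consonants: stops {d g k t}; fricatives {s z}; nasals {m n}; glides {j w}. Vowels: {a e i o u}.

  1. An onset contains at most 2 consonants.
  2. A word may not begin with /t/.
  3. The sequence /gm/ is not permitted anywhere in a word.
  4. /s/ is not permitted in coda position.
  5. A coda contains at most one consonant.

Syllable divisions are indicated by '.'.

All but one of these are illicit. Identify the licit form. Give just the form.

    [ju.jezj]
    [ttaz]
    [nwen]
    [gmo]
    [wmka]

[nwen]

[ju.jezj] — violates constraint 5: syllable 2 coda /zj/ has 2 consonants (> 1) → illicit
[ttaz] — violates constraint 2: word begins with /t/ → illicit
[nwen] — σ1 onset /nw/ (2C), coda /n/ ok → licit
[gmo] — violates constraint 3: contains banned sequence /gm/ → illicit
[wmka] — violates constraint 1: syllable 1 onset /wmk/ has 3 consonants (> 2) → illicit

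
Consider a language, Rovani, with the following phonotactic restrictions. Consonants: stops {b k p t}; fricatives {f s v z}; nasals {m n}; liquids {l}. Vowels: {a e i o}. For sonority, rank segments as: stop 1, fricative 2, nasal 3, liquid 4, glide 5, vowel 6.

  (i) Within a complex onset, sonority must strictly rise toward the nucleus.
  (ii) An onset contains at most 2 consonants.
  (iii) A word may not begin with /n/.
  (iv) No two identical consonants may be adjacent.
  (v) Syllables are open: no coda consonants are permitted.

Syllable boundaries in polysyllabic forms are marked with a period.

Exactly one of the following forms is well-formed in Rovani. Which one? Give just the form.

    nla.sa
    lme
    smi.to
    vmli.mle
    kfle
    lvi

smi.to

nla.sa — violates constraint (iii): word begins with /n/ → ill-formed
lme — violates constraint (i): syllable 1 onset /lm/: /l/ (liquid, 4) → /m/ (nasal, 3) does not rise → ill-formed
smi.to — σ1 onset /sm/ (2→3 rises), coda /∅/ ok; σ2 onset /t/, coda /∅/ ok → well-formed
vmli.mle — violates constraint (ii): syllable 1 onset /vml/ has 3 consonants (> 2) → ill-formed
kfle — violates constraint (ii): syllable 1 onset /kfl/ has 3 consonants (> 2) → ill-formed
lvi — violates constraint (i): syllable 1 onset /lv/: /l/ (liquid, 4) → /v/ (fricative, 2) does not rise → ill-formed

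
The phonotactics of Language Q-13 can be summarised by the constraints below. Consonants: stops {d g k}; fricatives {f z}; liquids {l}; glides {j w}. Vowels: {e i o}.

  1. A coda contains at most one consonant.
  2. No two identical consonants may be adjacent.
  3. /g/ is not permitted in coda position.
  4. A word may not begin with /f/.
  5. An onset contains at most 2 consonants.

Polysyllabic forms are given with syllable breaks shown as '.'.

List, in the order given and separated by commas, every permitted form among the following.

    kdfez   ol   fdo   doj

ol, doj

kdfez — violates constraint 5: syllable 1 onset /kdf/ has 3 consonants (> 2) → not permitted
ol — σ1 onset /∅/, coda /l/ ok → permitted
fdo — violates constraint 4: word begins with /f/ → not permitted
doj — σ1 onset /d/, coda /j/ ok → permitted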